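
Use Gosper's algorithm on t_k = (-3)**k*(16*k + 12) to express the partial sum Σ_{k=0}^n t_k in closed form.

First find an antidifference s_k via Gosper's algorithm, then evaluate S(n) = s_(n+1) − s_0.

S(n) = 12*(-3)**n*(n + 1)

Ratio r(k) = 3*(-4*k - 7)/(4*k + 3).
A = -3, B = 1, C = k + 3/4.
Solve (-3)·f(k+1) − (1)·f(k) = k + 3/4.
d = 1 from the (0,0,1) case.
Solving with deg f ≤ 1: f(k) = -k/4.
So s_k = (B(k−1)f/C)·t_k = (-k/(4*k + 3))·t_k = -4*(-3)**k*k.
Check: Δs_k = (-3)**k*(16*k + 12). ✓
s_(n+1) = 12*(-3)**n*(n + 1) and s_(0) = 0, so S(n) = 12*(-3)**n*(n + 1).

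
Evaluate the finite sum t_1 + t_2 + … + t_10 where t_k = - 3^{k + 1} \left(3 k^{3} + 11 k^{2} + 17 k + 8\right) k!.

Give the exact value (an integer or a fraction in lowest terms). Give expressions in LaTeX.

Σ = -2821385406470373

t_(k+1)/t_k = 3*(3*k**4 + 23*k**3 + 68*k**2 + 87*k + 39)/(3*k**3 + 11*k**2 + 17*k + 8).
So A=3*k + 3 and B=1, with C=k**3 + 11*k**2/3 + 17*k/3 + 8/3.
Solve (3*k + 3)·f(k+1) − (1)·f(k) = k**3 + 11*k**2/3 + 17*k/3 + 8/3.
deg f ≤ 2 (via 1,0,3).
Match coefficients ⇒ f(k) = (k**2 + k + 1)/3.
Then R = B(k−1)f/C = (k**2 + k + 1)/(3*k**3 + 11*k**2 + 17*k + 8), so s_k = R(k)·t_k = -3**(k + 1)*(k**2 + k + 1)*factorial(k).
Verify: -3**(k + 1)*(3*k**3 + 11*k**2 + 17*k + 8)*factorial(k) matches t_k.
Evaluate s at k=11 and k=1: -2821385406470400 and -27; difference -2821385406470373.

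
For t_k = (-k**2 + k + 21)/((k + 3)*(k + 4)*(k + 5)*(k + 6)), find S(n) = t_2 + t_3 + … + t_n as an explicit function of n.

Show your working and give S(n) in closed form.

S(n) = (-n**3 + 15*n**2 + 76*n - 90)/(30*(n**3 + 15*n**2 + 74*n + 120))

Step 1: r(k) = (k + 3)*(k - (k + 1)**2 + 22)/((k + 7)*(-k**2 + k + 21)).
Gosper form: A/B · C(k+1)/C(k) with A=k + 3, B=k + 7, C=k**2 - k - 21.
Set up (k + 3)·f(k+1) − (k + 6)·f(k) − (k**2 - k - 21) = 0.
d = 3 from the (1,1,2) case.
Match coefficients ⇒ f(k) = -k*(k**2 + 32*k + 107)/20.
Certificate R = B(k−1)f/C = -k*(k + 6)*(k**2 + 32*k + 107)/(20*(k**2 - k - 21)) gives s_k = k*(k**2 + 32*k + 107)/(20*(k + 3)*(k + 4)*(k + 5)).
s_(k+1) − s_k = (-k**2 + k + 21)/(k**4 + 18*k**3 + 119*k**2 + 342*k + 360) = t_k.
Telescope: S(n) = s_(n+1) − s_(2) = (n**3 + 35*n**2 + 174*n + 140)/(20*(n**3 + 15*n**2 + 74*n + 120)) − (1/12) = (-n**3 + 15*n**2 + 76*n - 90)/(30*(n**3 + 15*n**2 + 74*n + 120)).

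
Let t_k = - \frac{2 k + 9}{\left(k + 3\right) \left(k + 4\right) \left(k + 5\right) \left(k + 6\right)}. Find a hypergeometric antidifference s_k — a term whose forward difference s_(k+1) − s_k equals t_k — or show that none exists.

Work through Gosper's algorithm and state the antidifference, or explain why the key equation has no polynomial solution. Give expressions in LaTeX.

s_k = \frac{k \left(- k - 8\right)}{15 \left(k^{2} + 8 k + 15\right)}

r(k) = (k + 3)*(2*k + 11)/((k + 7)*(2*k + 9)) after simplifying.
Take A(k)=k + 3, B(k)=k + 7, C(k)=k + 9/2.
Need (k + 3)·f(k+1) − (k + 6)·f(k) = k + 9/2.
Degrees (1,1,1) ⇒ d ≤ 3.
Coefficient equations give f(k) = k*(k + 4)*(k + 8)/30.
Then R = B(k−1)f/C = k*(k + 4)*(k + 6)*(k + 8)/(15*(2*k + 9)), so s_k = R(k)·t_k = k*(-k - 8)/(15*(k**2 + 8*k + 15)).
Δs = (-2*k - 9)/(k**4 + 18*k**3 + 119*k**2 + 342*k + 360), as required.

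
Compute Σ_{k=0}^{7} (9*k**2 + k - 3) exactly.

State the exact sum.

Σ = 1264

Step 1: r(k) = (k + 9*(k + 1)**2 - 2)/(9*k**2 + k - 3).
Gosper form: A/B · C(k+1)/C(k) with A=1, B=1, C=k**2 + k/9 - 1/3.
Key eq: (1)·f(k+1) = (1)·f(k) + (k**2 + k/9 - 1/3).
deg f ≤ 3 (via 0,0,2).
Match coefficients ⇒ f(k) = k*(3*k**2 - 4*k - 2)/9.
Certificate R = B(k−1)f/C = k*(3*k**2 - 4*k - 2)/(9*k**2 + k - 3) gives s_k = k*(3*k**2 - 4*k - 2).
Δs = 9*k**2 + k - 3, as required.
Σ_(k=0)^(7) t_k = s_(8) − s_(0) = 1264 − (0) = 1264.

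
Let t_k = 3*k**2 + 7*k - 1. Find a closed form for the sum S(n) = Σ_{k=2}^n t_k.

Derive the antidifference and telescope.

r(k) = (3*k**2 + 13*k + 9)/(3*k**2 + 7*k - 1) after simplifying.
Factor: A=1; B=1; C=k**2 + 7*k/3 - 1/3.
Set up (1)·f(k+1) − (1)·f(k) − (k**2 + 7*k/3 - 1/3) = 0.
From deg A=0, deg B=0, deg C=2: d=3.
Solving with deg f ≤ 3: f(k) = k*(k**2 + 2*k - 4)/3.
Get s_k = R·t_k = k*(k**2 + 2*k - 4) with R(k) = B(k−1)f(k)/C(k) = k*(k**2 + 2*k - 4)/(3*k**2 + 7*k - 1).
Check: Δs_k = 3*k**2 + 7*k - 1. ✓
Telescope: S(n) = s_(n+1) − s_(2) = n**3 + 5*n**2 + 3*n - 1 − (8) = n**3 + 5*n**2 + 3*n - 9.

S(n) = n**3 + 5*n**2 + 3*n - 9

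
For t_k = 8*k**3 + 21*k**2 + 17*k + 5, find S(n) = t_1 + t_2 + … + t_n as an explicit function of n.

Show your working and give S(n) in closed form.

r(k) = (8*k**3 + 45*k**2 + 83*k + 51)/(8*k**3 + 21*k**2 + 17*k + 5) after simplifying.
Take A(k)=1, B(k)=1, C(k)=k**3 + 21*k**2/8 + 17*k/8 + 5/8.
Solve (1)·f(k+1) − (1)·f(k) = k**3 + 21*k**2/8 + 17*k/8 + 5/8.
deg f ≤ 4 (via 0,0,3).
Solve for f: f(k) = k**3*(2*k + 3)/8 (degree 4 ≤ 4).
R(k) = B(k−1)·f(k)/C(k) = k**3*(2*k + 3)/(8*k**3 + 21*k**2 + 17*k + 5); s_k = R·t_k = k**3*(2*k + 3).
Check: Δs_k = 8*k**3 + 21*k**2 + 17*k + 5. ✓
Σ_(k=1)^n t_k = s_(n+1) − s_(1) = (2*n**4 + 11*n**3 + 21*n**2 + 17*n + 5) − (5), i.e. n*(2*n**3 + 11*n**2 + 21*n + 17).

S(n) = n*(2*n**3 + 11*n**2 + 21*n + 17)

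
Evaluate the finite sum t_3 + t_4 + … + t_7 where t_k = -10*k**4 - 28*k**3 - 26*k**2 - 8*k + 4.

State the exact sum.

Σ = -71980

Step 1: r(k) = (5*k**4 + 34*k**3 + 85*k**2 + 92*k + 34)/(5*k**4 + 14*k**3 + 13*k**2 + 4*k - 2).
Take A(k)=1, B(k)=1, C(k)=k**4 + 14*k**3/5 + 13*k**2/5 + 4*k/5 - 2/5.
Solve (1)·f(k+1) − (1)·f(k) = k**4 + 14*k**3/5 + 13*k**2/5 + 4*k/5 - 2/5.
From deg A=0, deg B=0, deg C=4: d=5.
Solving with deg f ≤ 5: f(k) = k*(k**4 + k**3 - k**2 - k - 2)/5.
Certificate R = B(k−1)f/C = k*(k**4 + k**3 - k**2 - k - 2)/(5*k**4 + 14*k**3 + 13*k**2 + 4*k - 2) gives s_k = 2*k*(-k**4 - k**3 + k**2 + k + 2).
s_(k+1) − s_k = -10*k**4 - 28*k**3 - 26*k**2 - 8*k + 4 = t_k.
Evaluate s at k=8 and k=3: -72544 and -564; difference -71980.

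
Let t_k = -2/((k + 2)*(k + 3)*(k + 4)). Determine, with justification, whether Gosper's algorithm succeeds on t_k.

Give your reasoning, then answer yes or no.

Step 1: r(k) = (k + 2)/(k + 5).
Take A(k)=k + 2, B(k)=k + 5, C(k)=1.
f must satisfy (k + 2)·f(k+1) − (k + 4)·f(k) = 1.
Bound: deg f ≤ 2.
Solve for f: f(k) = k*(k + 5)/12 (degree 2 ≤ 2).
Then R = B(k−1)f/C = k*(k + 4)*(k + 5)/12, so s_k = R(k)·t_k = k*(-k - 5)/(6*(k + 2)*(k + 3)).
Check: Δs_k = -2/(k**3 + 9*k**2 + 26*k + 24). ✓

Yes. s_k = k*(-k - 5)/(6*(k + 2)*(k + 3)).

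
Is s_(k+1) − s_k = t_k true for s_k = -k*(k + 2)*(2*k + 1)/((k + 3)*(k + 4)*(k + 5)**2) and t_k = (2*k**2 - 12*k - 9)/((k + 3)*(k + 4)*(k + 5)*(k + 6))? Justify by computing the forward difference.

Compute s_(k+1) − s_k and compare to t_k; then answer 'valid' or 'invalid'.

s_(k+1) = -(k + 1)*(k + 3)*(2*k + 3)/((k + 4)*(k + 5)*(k + 6)**2)
s_(k+1) − s_k = (k*(k + 2)*(k + 6)**2*(2*k + 1) - (k + 1)*(k + 3)**2*(k + 5)*(2*k + 3))/((k + 3)*(k + 4)*(k + 5)**2*(k + 6)**2)
(s_(k+1) − s_k) − t_k = 3*(-4*k**3 - 11*k**2 + 63*k + 45)/(k**6 + 29*k**5 + 347*k**4 + 2191*k**3 + 7692*k**2 + 14220*k + 10800)

Invalid: residual 3*(-4*k**3 - 11*k**2 + 63*k + 45)/(k**6 + 29*k**5 + 347*k**4 + 2191*k**3 + 7692*k**2 + 14220*k + 10800) ≠ 0.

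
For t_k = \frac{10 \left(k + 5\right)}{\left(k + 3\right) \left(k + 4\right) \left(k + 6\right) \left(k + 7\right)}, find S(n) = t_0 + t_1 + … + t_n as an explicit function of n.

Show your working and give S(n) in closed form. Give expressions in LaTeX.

Compute t_(k+1)/t_k: get (k + 3)*(k + 6)**2/((k + 5)**2*(k + 8)).
Normal form (A,B,C) = (k + 3, k + 8, k**2 + 10*k + 25).
Solve (k + 3)·f(k+1) − (k + 7)·f(k) = k**2 + 10*k + 25.
Degrees (1,1,2) ⇒ d ≤ 4.
Coefficient equations give f(k) = k*(k + 4)*(k + 5)*(k + 9)/36.
Then R = B(k−1)f/C = k*(k + 4)*(k + 7)*(k + 9)/(36*(k + 5)), so s_k = R(k)·t_k = 5*k*(k + 9)/(18*(k**2 + 9*k + 18)).
Δs = 10*(k + 5)/(k**4 + 20*k**3 + 145*k**2 + 450*k + 504), as required.
s_(n+1) = 5*(n**2 + 11*n + 10)/(18*(n**2 + 11*n + 28)) and s_(0) = 0, so S(n) = 5*(n**2 + 11*n + 10)/(18*(n**2 + 11*n + 28)).

S(n) = \frac{5 \left(n^{2} + 11 n + 10\right)}{18 \left(n^{2} + 11 n + 28\right)}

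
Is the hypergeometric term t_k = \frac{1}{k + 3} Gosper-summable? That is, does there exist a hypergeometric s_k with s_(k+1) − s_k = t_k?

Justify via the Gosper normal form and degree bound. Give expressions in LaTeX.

No. Not Gosper-summable.

Ratio r(k) = (k + 3)/(k + 4).
A = k + 3, B = k + 4, C = 1.
Solve (k + 3)·f(k+1) − (k + 3)·f(k) = 1.
deg f ≤ 0 (via 1,1,0).
f = c0 ⇒ A·f(k+1) − B(k−1)·f(k) − C = -1. The system {-1 = 0} is inconsistent; no antidifference.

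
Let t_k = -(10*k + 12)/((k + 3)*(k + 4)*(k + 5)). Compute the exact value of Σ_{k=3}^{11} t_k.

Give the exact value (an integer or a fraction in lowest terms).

Σ = -351/560

Ratio r(k) = (k + 3)*(5*k + 11)/((k + 6)*(5*k + 6)).
Gosper form: A/B · C(k+1)/C(k) with A=k + 3, B=k + 6, C=k + 6/5.
Need (k + 3)·f(k+1) − (k + 5)·f(k) = k + 6/5.
Bound: deg f ≤ 2.
Coefficient equations give f(k) = k*(7*k + 9)/40.
Get s_k = R·t_k = -k*(7*k + 9)/(4*(k + 3)*(k + 4)) with R(k) = B(k−1)f(k)/C(k) = k*(k + 5)*(7*k + 9)/(8*(5*k + 6)).
Check: Δs_k = 2*(-5*k - 6)/(k**3 + 12*k**2 + 47*k + 60). ✓
Sum = s_(12) − s_(3); s_(12) = -93/80, s_(3) = -15/28 ⇒ -351/560.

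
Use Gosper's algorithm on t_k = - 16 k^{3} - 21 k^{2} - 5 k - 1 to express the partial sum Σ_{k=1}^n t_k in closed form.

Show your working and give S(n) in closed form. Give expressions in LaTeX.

Step 1: r(k) = (16*k**3 + 69*k**2 + 95*k + 43)/(16*k**3 + 21*k**2 + 5*k + 1).
Normal form (A,B,C) = (1, 1, k**3 + 21*k**2/16 + 5*k/16 + 1/16).
Solve (1)·f(k+1) − (1)·f(k) = k**3 + 21*k**2/16 + 5*k/16 + 1/16.
deg f ≤ 4 (via 0,0,3).
Solve for f: f(k) = k*(4*k**3 - k**2 - 4*k + 2)/16 (degree 4 ≤ 4).
Get s_k = R·t_k = k*(-4*k**3 + k**2 + 4*k - 2) with R(k) = B(k−1)f(k)/C(k) = k*(4*k**3 - k**2 - 4*k + 2)/(16*k**3 + 21*k**2 + 5*k + 1).
s_(k+1) − s_k = -16*k**3 - 21*k**2 - 5*k - 1 = t_k.
Σ_(k=1)^n t_k = s_(n+1) − s_(1) = (-4*n**4 - 15*n**3 - 17*n**2 - 7*n - 1) − (-1), i.e. n*(-4*n**3 - 15*n**2 - 17*n - 7).

S(n) = n \left(- 4 n^{3} - 15 n^{2} - 17 n - 7\right)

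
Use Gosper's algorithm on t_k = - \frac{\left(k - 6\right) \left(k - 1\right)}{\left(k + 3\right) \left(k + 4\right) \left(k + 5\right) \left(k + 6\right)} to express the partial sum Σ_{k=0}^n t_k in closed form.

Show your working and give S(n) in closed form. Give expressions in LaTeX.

S(n) = \frac{- n^{3} + 5 n^{2} - 34 n - 40}{20 \left(n^{3} + 15 n^{2} + 74 n + 120\right)}

Compute t_(k+1)/t_k: get k*(k - 5)*(k + 3)/((k - 6)*(k - 1)*(k + 7)).
Normal form (A,B,C) = (k + 3, k + 7, k**2 - 7*k + 6).
Solve (k + 3)·f(k+1) − (k + 6)·f(k) = k**2 - 7*k + 6.
Bound: deg f ≤ 3.
Solving with deg f ≤ 3: f(k) = k*(k**2 - 8*k + 47)/20.
R(k) = B(k−1)·f(k)/C(k) = k*(k + 6)*(k**2 - 8*k + 47)/(20*(k - 6)*(k - 1)); s_k = R·t_k = k*(-k**2 + 8*k - 47)/(20*(k**3 + 12*k**2 + 47*k + 60)).
s_(k+1) − s_k = (-k**2 + 7*k - 6)/(k**4 + 18*k**3 + 119*k**2 + 342*k + 360) = t_k.
s_(n+1) = (-n**3 + 5*n**2 - 34*n - 40)/(20*(n**3 + 15*n**2 + 74*n + 120)) and s_(0) = 0, so S(n) = (-n**3 + 5*n**2 - 34*n - 40)/(20*(n**3 + 15*n**2 + 74*n + 120)).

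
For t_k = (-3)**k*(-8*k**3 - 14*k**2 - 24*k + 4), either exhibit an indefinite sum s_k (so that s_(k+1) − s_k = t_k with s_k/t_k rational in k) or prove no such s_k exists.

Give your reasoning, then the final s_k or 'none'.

Compute t_(k+1)/t_k: get 3*(-4*k**3 - 19*k**2 - 38*k - 21)/(4*k**3 + 7*k**2 + 12*k - 2).
Normal form (A,B,C) = (-3, 1, k**3 + 7*k**2/4 + 3*k - 1/2).
f must satisfy (-3)·f(k+1) − (1)·f(k) = k**3 + 7*k**2/4 + 3*k - 1/2.
deg f ≤ 3 (via 0,0,3).
Match coefficients ⇒ f(k) = -(k - 1)*(2*k**2 + k + 4)/8.
R(k) = B(k−1)·f(k)/C(k) = -(k - 1)*(2*k**2 + k + 4)/(2*(4*k**3 + 7*k**2 + 12*k - 2)); s_k = R·t_k = (-3)**k*(2*k**3 - k**2 + 3*k - 4).
s_(k+1) − s_k = (-3)**k*(-8*k**3 - 14*k**2 - 24*k + 4) = t_k.

s_k = (-3)**k*(2*k**3 - k**2 + 3*k - 4)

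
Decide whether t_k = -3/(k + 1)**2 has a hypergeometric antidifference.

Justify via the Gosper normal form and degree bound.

No — the linear system for f has no solution.

Step 1: r(k) = (k + 1)**2/(k + 2)**2.
Gosper form: A/B · C(k+1)/C(k) with A=k**2 + 2*k + 1, B=k**2 + 4*k + 4, C=1.
Set up (k**2 + 2*k + 1)·f(k+1) − (k**2 + 2*k + 1)·f(k) − (1) = 0.
deg f ≤ 0 (via 2,2,0).
Put f(k) = c0: A·f(k+1) − B(k−1)·f(k) − C = -1; need -1 = 0 — inconsistent ⇒ no f, not summable.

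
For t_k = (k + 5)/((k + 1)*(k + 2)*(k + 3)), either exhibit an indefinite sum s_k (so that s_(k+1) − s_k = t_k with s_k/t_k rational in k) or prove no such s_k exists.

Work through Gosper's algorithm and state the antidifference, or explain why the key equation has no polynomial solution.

s_k = k*(3*k + 7)/(2*(k + 1)*(k + 2))

Compute t_(k+1)/t_k: get (k + 1)*(k + 6)/((k + 4)*(k + 5)).
Take A(k)=k + 1, B(k)=k + 4, C(k)=k + 5.
f must satisfy (k + 1)·f(k+1) − (k + 3)·f(k) = k + 5.
Degrees (1,1,1) ⇒ d ≤ 2.
A polynomial solution: f(k) = k*(3*k + 7)/2.
R(k) = B(k−1)·f(k)/C(k) = k*(k + 3)*(3*k + 7)/(2*(k + 5)); s_k = R·t_k = k*(3*k + 7)/(2*(k + 1)*(k + 2)).
Check: Δs_k = (k + 5)/(k**3 + 6*k**2 + 11*k + 6). ✓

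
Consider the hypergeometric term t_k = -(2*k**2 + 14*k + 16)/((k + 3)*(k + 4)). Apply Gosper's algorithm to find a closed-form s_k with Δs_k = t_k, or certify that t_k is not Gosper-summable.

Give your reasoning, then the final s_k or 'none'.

s_k = -2*k*(3*k + 5)/(3*k + 9)

Compute t_(k+1)/t_k: get (k + 3)*(7*k + (k + 1)**2 + 15)/((k + 5)*(k**2 + 7*k + 8)).
Normal form (A,B,C) = (k + 3, k + 5, k**2 + 7*k + 8).
Key eq: (k + 3)·f(k+1) = (k + 4)·f(k) + (k**2 + 7*k + 8).
deg f ≤ 2 (via 1,1,2).
Coefficient equations give f(k) = k*(3*k + 5)/3.
Get s_k = R·t_k = -2*k*(3*k + 5)/(3*k + 9) with R(k) = B(k−1)f(k)/C(k) = k*(k + 4)*(3*k + 5)/(3*(k**2 + 7*k + 8)).
Check: Δs_k = 2*(-k**2 - 7*k - 8)/(k**2 + 7*k + 12). ✓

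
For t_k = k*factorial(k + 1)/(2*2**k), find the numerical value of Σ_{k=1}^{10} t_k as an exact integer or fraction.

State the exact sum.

Σ = 467773/2

Ratio r(k) = (k + 1)*(k + 2)/(2*k).
Normal form (A,B,C) = (k/2 + 1, 1, k).
Need (k/2 + 1)·f(k+1) − (1)·f(k) = k.
Degrees (1,0,1) ⇒ d ≤ 0.
Solve for f: f(k) = 2 (degree 0 ≤ 0).
Get s_k = R·t_k = factorial(k + 1)/2**k with R(k) = B(k−1)f(k)/C(k) = 2/k.
Check: Δs_k = k*factorial(k + 1)/(2*2**k). ✓
Telescoping: Σ = s_(11) − s_(1) = 467775/2 − (1) = 467773/2.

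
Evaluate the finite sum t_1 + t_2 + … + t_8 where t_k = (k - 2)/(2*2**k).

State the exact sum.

Σ = -1/64

The ratio is (k - 1)/(2*(k - 2)).
Factor: A=1/2; B=1; C=k - 2.
Need (1/2)·f(k+1) − (1)·f(k) = k - 2.
Bound: deg f ≤ 1.
Solve for f: f(k) = -2*(k - 1) (degree 1 ≤ 1).
R(k) = B(k−1)·f(k)/C(k) = -2*(k - 1)/(k - 2); s_k = R·t_k = (1 - k)/2**k.
Verify: (k - 2)/(2*2**k) matches t_k.
Telescoping: Σ = s_(9) − s_(1) = -1/64 − (0) = -1/64.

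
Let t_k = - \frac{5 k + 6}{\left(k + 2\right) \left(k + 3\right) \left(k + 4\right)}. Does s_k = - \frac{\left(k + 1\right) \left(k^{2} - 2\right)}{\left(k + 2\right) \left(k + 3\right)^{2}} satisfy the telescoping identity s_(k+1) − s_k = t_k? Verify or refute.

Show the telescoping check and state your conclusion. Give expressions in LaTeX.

s_(k+1) = -(k + 2)*((k + 1)**2 - 2)/((k + 3)*(k + 4)**2)
s_(k+1) − s_k = (-7*k**3 - 39*k**2 - 56*k - 20)/(k**5 + 16*k**4 + 101*k**3 + 314*k**2 + 480*k + 288)
(s_(k+1) − s_k) − t_k = 2*(-k**3 + k**2 + 23*k + 26)/(k**5 + 16*k**4 + 101*k**3 + 314*k**2 + 480*k + 288)

Invalid: residual \frac{2 \left(- k^{3} + k^{2} + 23 k + 26\right)}{k^{5} + 16 k^{4} + 101 k^{3} + 314 k^{2} + 480 k + 288} ≠ 0.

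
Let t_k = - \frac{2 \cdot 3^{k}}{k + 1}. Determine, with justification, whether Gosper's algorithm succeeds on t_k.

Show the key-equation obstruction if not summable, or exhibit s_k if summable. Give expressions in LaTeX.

Ratio r(k) = 3*(k + 1)/(k + 2).
Normal form (A,B,C) = (3*k + 3, k + 2, 1).
Key eq: (3*k + 3)·f(k+1) = (k + 1)·f(k) + (1).
Degrees (1,1,0) ⇒ d ≤ -1.
d = -1 < 0 ⇒ no nonzero polynomial f; not summable.

No; the degree bound rules out any f.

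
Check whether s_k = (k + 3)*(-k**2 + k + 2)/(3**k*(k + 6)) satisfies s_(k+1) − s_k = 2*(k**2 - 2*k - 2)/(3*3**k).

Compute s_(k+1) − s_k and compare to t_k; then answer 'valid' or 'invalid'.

s_(k+1) = (k + 4)*(k - (k + 1)**2 + 3)/(3*3**k*(k + 7))
s_(k+1) − s_k = (2*k**4 + 16*k**3 - 5*k**2 - 127*k - 78)/(3*3**k*(k**2 + 13*k + 42))
(s_(k+1) − s_k) − t_k = (-2*k**3 - 11*k**2 + 31*k + 30)/(3**k*(k**2 + 13*k + 42))

Invalid: residual (-2*k**3 - 11*k**2 + 31*k + 30)/(3**k*(k**2 + 13*k + 42)) ≠ 0.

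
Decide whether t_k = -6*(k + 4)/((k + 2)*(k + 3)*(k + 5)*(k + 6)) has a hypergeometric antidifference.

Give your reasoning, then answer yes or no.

t_(k+1)/t_k = (k + 2)*(k + 5)**2/((k + 4)**2*(k + 7)).
A = k + 2, B = k + 7, C = k**2 + 8*k + 16.
Need (k + 2)·f(k+1) − (k + 6)·f(k) = k**2 + 8*k + 16.
deg f ≤ 4 (via 1,1,2).
Coefficient equations give f(k) = k*(k + 3)*(k + 4)*(k + 7)/20.
So s_k = (B(k−1)f/C)·t_k = (k*(k + 3)*(k + 6)*(k + 7)/(20*(k + 4)))·t_k = 3*k*(-k - 7)/(10*(k**2 + 7*k + 10)).
Δs = 6*(-k - 4)/(k**4 + 16*k**3 + 91*k**2 + 216*k + 180), as required.

Yes. s_k = 3*k*(-k - 7)/(10*(k**2 + 7*k + 10)).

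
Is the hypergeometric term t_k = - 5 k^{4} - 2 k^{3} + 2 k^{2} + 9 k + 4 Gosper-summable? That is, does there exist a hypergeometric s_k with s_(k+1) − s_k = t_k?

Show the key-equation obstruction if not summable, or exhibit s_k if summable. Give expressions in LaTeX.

r(k) = (5*k**4 + 22*k**3 + 34*k**2 + 13*k - 8)/(5*k**4 + 2*k**3 - 2*k**2 - 9*k - 4) after simplifying.
Gosper form: A/B · C(k+1)/C(k) with A=1, B=1, C=k**4 + 2*k**3/5 - 2*k**2/5 - 9*k/5 - 4/5.
Solve (1)·f(k+1) − (1)·f(k) = k**4 + 2*k**3/5 - 2*k**2/5 - 9*k/5 - 4/5.
From deg A=0, deg B=0, deg C=4: d=5.
Solving with deg f ≤ 5: f(k) = k**2*(k**3 - 2*k**2 - 3)/5.
Get s_k = R·t_k = k**2*(-k**3 + 2*k**2 + 3) with R(k) = B(k−1)f(k)/C(k) = k**2*(k**3 - 2*k**2 - 3)/(5*k**4 + 2*k**3 - 2*k**2 - 9*k - 4).
Verify: -5*k**4 - 2*k**3 + 2*k**2 + 9*k + 4 matches t_k.

Yes. s_k = k^{2} \left(- k^{3} + 2 k^{2} + 3\right).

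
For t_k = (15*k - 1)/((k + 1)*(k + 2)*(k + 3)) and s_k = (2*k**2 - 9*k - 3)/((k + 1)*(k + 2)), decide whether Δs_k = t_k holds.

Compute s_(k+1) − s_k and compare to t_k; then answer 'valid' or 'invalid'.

s_(k+1) = (-9*k + 2*(k + 1)**2 - 12)/((k + 2)*(k + 3))
s_(k+1) − s_k = (15*k - 1)/(k**3 + 6*k**2 + 11*k + 6)
(s_(k+1) − s_k) − t_k = 0

valid (s_(k+1) − s_k reduces to t_k)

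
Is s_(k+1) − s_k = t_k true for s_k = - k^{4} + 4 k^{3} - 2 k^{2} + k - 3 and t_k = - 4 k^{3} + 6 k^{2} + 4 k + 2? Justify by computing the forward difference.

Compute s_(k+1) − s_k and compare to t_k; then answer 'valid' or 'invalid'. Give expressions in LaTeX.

valid; difference matches t_k

s_(k+1) = -k**4 + 4*k**2 + 5*k - 1
s_(k+1) − s_k = -4*k**3 + 6*k**2 + 4*k + 2
(s_(k+1) − s_k) − t_k = 0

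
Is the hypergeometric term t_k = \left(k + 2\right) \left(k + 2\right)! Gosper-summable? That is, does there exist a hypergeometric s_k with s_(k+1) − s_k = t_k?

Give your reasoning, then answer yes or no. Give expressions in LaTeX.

t_(k+1)/t_k = (k + 3)**2/(k + 2).
So A=k + 3 and B=1, with C=k + 2.
Need (k + 3)·f(k+1) − (1)·f(k) = k + 2.
Degrees (1,0,1) ⇒ d ≤ 0.
A polynomial solution: f(k) = 1.
Get s_k = R·t_k = factorial(k + 2) with R(k) = B(k−1)f(k)/C(k) = 1/(k + 2).
Δs = (k + 2)*factorial(k + 2), as required.

Yes. s_k = \left(k + 2\right)!.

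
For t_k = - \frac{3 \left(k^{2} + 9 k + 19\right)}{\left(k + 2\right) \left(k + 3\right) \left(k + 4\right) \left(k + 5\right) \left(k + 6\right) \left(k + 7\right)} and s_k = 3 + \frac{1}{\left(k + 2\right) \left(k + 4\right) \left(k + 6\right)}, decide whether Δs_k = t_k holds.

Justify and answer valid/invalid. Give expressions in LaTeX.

valid; difference matches t_k

s_(k+1) = 3 + 1/((k + 3)*(k + 5)*(k + 7))
s_(k+1) − s_k = 1/((k + 3)*(k + 5)*(k + 7)) - 1/((k + 2)*(k + 4)*(k + 6))
(s_(k+1) − s_k) − t_k = 0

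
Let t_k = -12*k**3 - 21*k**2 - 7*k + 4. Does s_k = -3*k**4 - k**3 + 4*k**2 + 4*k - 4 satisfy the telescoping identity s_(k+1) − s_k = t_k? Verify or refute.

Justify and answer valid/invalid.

s_(k+1) = k*(-3*k**3 - 13*k**2 - 17*k - 3)
s_(k+1) − s_k = -12*k**3 - 21*k**2 - 7*k + 4
(s_(k+1) − s_k) − t_k = 0

Valid: the claim telescopes to t_k.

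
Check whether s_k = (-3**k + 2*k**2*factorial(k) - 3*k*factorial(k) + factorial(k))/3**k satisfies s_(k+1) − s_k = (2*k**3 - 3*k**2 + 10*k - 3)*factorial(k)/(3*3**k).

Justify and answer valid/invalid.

s_(k+1) = (-3*3**k + 2*k**3*factorial(k) + 3*k**2*factorial(k) + k*factorial(k))/(3*3**k)
s_(k+1) − s_k = (2*k**3 - 3*k**2 + 10*k - 3)*factorial(k)/(3*3**k)
(s_(k+1) − s_k) − t_k = 0

Valid — Δs_k = t_k.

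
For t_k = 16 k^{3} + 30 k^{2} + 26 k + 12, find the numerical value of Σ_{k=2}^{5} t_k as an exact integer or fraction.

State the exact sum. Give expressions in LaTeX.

Step 1: r(k) = (8*k**3 + 39*k**2 + 67*k + 42)/(8*k**3 + 15*k**2 + 13*k + 6).
Factor: A=1; B=1; C=k**3 + 15*k**2/8 + 13*k/8 + 3/4.
Key eq: (1)·f(k+1) = (1)·f(k) + (k**3 + 15*k**2/8 + 13*k/8 + 3/4).
deg f ≤ 4 (via 0,0,3).
Solve for f: f(k) = k*(k + 1)*(2*k**2 - k + 2)/8 (degree 4 ≤ 4).
Then R = B(k−1)f/C = k*(2*k**2 - k + 2)/(8*k**2 + 7*k + 6), so s_k = R(k)·t_k = 2*k*(2*k**3 + k**2 + k + 2).
Check: Δs_k = 16*k**3 + 30*k**2 + 26*k + 12. ✓
Σ_(k=2)^(5) t_k = s_(6) − s_(2) = 5712 − (96) = 5616.

Σ = 5616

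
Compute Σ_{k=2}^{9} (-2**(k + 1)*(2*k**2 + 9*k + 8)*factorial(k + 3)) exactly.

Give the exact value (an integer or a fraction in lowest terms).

Σ = -127529385982080

Compute t_(k+1)/t_k: get 2*(2*k**3 + 21*k**2 + 71*k + 76)/(2*k**2 + 9*k + 8).
Factor: A=2*k + 8; B=1; C=k**2 + 9*k/2 + 4.
Set up (2*k + 8)·f(k+1) − (1)·f(k) − (k**2 + 9*k/2 + 4) = 0.
Degrees (1,0,2) ⇒ d ≤ 1.
Solve for f: f(k) = k/2 (degree 1 ≤ 1).
Then R = B(k−1)f/C = k/(2*k**2 + 9*k + 8), so s_k = R(k)·t_k = -2**(k + 1)*k*factorial(k + 3).
Δs = -2**(k + 1)*(2*k**2 + 9*k + 8)*factorial(k + 3), as required.
Sum = s_(10) − s_(2); s_(10) = -127529385984000, s_(2) = -1920 ⇒ -127529385982080.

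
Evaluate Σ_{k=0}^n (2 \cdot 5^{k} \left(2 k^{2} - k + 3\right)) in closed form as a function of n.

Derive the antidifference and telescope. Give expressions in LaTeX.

S(n) = 5 \cdot 5^{n} n^{2} - 5 \cdot 5^{n} n + 10 \cdot 5^{n} - 4

Ratio r(k) = 5*(2*k**2 + 3*k + 4)/(2*k**2 - k + 3).
A = 5, B = 1, C = k**2 - k/2 + 3/2.
Set up (5)·f(k+1) − (1)·f(k) − (k**2 - k/2 + 3/2) = 0.
d = 2 from the (0,0,2) case.
Coefficient equations give f(k) = (k**2 - 3*k + 4)/4.
Get s_k = R·t_k = 5**k*(k**2 - 3*k + 4) with R(k) = B(k−1)f(k)/C(k) = (k**2 - 3*k + 4)/(2*(2*k**2 - k + 3)).
Check: Δs_k = 2*5**k*(2*k**2 - k + 3). ✓
s_(n+1) = 5**(n + 1)*(n**2 - n + 2) and s_(0) = 4, so S(n) = 5*5**n*n**2 - 5*5**n*n + 10*5**n - 4.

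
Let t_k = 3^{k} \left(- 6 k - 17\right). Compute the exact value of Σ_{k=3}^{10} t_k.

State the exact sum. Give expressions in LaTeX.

Ratio r(k) = 3*(6*k + 23)/(6*k + 17).
Factor: A=3; B=1; C=k + 17/6.
Key eq: (3)·f(k+1) = (1)·f(k) + (k + 17/6).
d = 1 from the (0,0,1) case.
Match coefficients ⇒ f(k) = (3*k + 4)/6.
So s_k = (B(k−1)f/C)·t_k = ((3*k + 4)/(6*k + 17))·t_k = 3**k*(-3*k - 4).
s_(k+1) − s_k = 3**k*(-6*k - 17) = t_k.
Σ_(k=3)^(10) t_k = s_(11) − s_(3) = -6554439 − (-351) = -6554088.

Σ = -6554088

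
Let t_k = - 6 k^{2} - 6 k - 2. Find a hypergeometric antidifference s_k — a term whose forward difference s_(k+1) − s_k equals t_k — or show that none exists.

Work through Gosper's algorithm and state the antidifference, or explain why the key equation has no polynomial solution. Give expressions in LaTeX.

s_k = - 2 k^{3}

The ratio is (3*k**2 + 9*k + 7)/(3*k**2 + 3*k + 1).
Factor: A=1; B=1; C=k**2 + k + 1/3.
Key eq: (1)·f(k+1) = (1)·f(k) + (k**2 + k + 1/3).
Degrees (0,0,2) ⇒ d ≤ 3.
Solving with deg f ≤ 3: f(k) = k**3/3.
Certificate R = B(k−1)f/C = k**3/(3*k**2 + 3*k + 1) gives s_k = -2*k**3.
Check: Δs_k = 2*k**3 - 2*(k + 1)**3. ✓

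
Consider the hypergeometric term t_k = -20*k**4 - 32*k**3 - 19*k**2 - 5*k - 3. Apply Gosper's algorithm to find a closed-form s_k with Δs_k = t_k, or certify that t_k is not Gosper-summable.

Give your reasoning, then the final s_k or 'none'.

The ratio is (20*k**4 + 112*k**3 + 235*k**2 + 219*k + 79)/(20*k**4 + 32*k**3 + 19*k**2 + 5*k + 3).
A = 1, B = 1, C = k**4 + 8*k**3/5 + 19*k**2/20 + k/4 + 3/20.
Set up (1)·f(k+1) − (1)·f(k) − (k**4 + 8*k**3/5 + 19*k**2/20 + k/4 + 3/20) = 0.
deg f ≤ 5 (via 0,0,4).
Coefficient equations give f(k) = k*(4*k**4 - 2*k**3 - 3*k**2 + k + 3)/20.
So s_k = (B(k−1)f/C)·t_k = (k*(4*k**4 - 2*k**3 - 3*k**2 + k + 3)/(20*k**4 + 32*k**3 + 19*k**2 + 5*k + 3))·t_k = k*(-4*k**4 + 2*k**3 + 3*k**2 - k - 3).
Δs = -20*k**4 - 32*k**3 - 19*k**2 - 5*k - 3, as required.

s_k = k*(-4*k**4 + 2*k**3 + 3*k**2 - k - 3)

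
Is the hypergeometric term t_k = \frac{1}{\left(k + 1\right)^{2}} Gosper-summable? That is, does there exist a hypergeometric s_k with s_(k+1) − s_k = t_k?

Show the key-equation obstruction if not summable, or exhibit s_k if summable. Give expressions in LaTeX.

The ratio is (k + 1)**2/(k + 2)**2.
Normal form (A,B,C) = (k**2 + 2*k + 1, k**2 + 4*k + 4, 1).
Need (k**2 + 2*k + 1)·f(k+1) − (k**2 + 2*k + 1)·f(k) = 1.
Bound: deg f ≤ 0.
Write f(k) = c0. Then LHS − RHS = -1, requiring -1 = 0: contradictory. No certificate.

No — t_k has no hypergeometric antidifference.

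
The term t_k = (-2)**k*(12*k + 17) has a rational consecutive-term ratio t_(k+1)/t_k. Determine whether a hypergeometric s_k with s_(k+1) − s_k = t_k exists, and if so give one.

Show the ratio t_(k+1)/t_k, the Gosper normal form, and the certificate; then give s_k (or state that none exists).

s_k = (-2)**k*(-4*k - 3)

Ratio r(k) = 2*(-12*k - 29)/(12*k + 17).
So A=-2 and B=1, with C=k + 17/12.
Set up (-2)·f(k+1) − (1)·f(k) − (k + 17/12) = 0.
From deg A=0, deg B=0, deg C=1: d=1.
Solving with deg f ≤ 1: f(k) = -(4*k + 3)/12.
Get s_k = R·t_k = (-2)**k*(-4*k - 3) with R(k) = B(k−1)f(k)/C(k) = -(4*k + 3)/(12*k + 17).
Verify: (-2)**k*(12*k + 17) matches t_k.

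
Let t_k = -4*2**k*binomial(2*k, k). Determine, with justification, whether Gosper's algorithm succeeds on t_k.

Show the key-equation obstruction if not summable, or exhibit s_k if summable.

No — key equation has no polynomial f.

Step 1: r(k) = 4*(2*k + 1)/(k + 1).
Factor: A=8*k + 4; B=k + 1; C=1.
Need (8*k + 4)·f(k+1) − (k)·f(k) = 1.
From deg A=1, deg B=1, deg C=0: d=-1.
d = -1 < 0 ⇒ no nonzero polynomial f; not summable.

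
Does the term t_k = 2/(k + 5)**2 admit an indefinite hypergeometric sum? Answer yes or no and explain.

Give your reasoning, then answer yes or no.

The ratio is (k + 5)**2/(k + 6)**2.
Take A(k)=k**2 + 10*k + 25, B(k)=k**2 + 12*k + 36, C(k)=1.
Set up (k**2 + 10*k + 25)·f(k+1) − (k**2 + 10*k + 25)·f(k) − (1) = 0.
deg f ≤ 0 (via 2,2,0).
Generic f = c0 gives residual -1; -1 = 0 cannot hold, so t_k is not Gosper-summable.

No; the coefficient equations for f are inconsistent.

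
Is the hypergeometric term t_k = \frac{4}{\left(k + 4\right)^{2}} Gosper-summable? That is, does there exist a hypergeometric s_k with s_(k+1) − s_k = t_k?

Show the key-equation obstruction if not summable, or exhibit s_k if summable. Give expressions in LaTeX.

No — the linear system for f has no solution.

Step 1: r(k) = (k + 4)**2/(k + 5)**2.
Take A(k)=k**2 + 8*k + 16, B(k)=k**2 + 10*k + 25, C(k)=1.
Need (k**2 + 8*k + 16)·f(k+1) − (k**2 + 8*k + 16)·f(k) = 1.
deg f ≤ 0 (via 2,2,0).
f = c0 ⇒ A·f(k+1) − B(k−1)·f(k) − C = -1. The system {-1 = 0} is inconsistent; no antidifference.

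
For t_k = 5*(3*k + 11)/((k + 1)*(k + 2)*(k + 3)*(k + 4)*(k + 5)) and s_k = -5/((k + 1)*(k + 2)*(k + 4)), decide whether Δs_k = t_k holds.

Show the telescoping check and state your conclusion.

s_(k+1) = -5/((k + 2)*(k + 3)*(k + 5))
s_(k+1) − s_k = 5*(3*k + 11)/(k**5 + 15*k**4 + 85*k**3 + 225*k**2 + 274*k + 120)
(s_(k+1) − s_k) − t_k = 0

Valid — Δs_k = t_k.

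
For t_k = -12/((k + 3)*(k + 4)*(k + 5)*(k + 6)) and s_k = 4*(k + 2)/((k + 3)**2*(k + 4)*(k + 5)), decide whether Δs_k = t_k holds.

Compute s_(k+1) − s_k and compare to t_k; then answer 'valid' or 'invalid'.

s_(k+1) = 4*(k + 3)/((k + 4)**2*(k + 5)*(k + 6))
s_(k+1) − s_k = 4*(-(k + 2)*(k + 4)*(k + 6) + (k + 3)**3)/((k + 3)**2*(k + 4)**2*(k + 5)*(k + 6))
(s_(k+1) − s_k) − t_k = 4*(4*k + 15)/(k**6 + 25*k**5 + 257*k**4 + 1391*k**3 + 4182*k**2 + 6624*k + 4320)

Invalid: residual 4*(4*k + 15)/(k**6 + 25*k**5 + 257*k**4 + 1391*k**3 + 4182*k**2 + 6624*k + 4320) ≠ 0.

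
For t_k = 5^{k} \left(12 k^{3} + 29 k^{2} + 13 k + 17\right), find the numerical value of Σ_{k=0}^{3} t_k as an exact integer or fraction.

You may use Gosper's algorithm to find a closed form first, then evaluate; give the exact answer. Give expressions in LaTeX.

Ratio r(k) = 5*(12*k**3 + 65*k**2 + 107*k + 71)/(12*k**3 + 29*k**2 + 13*k + 17).
Factor: A=5; B=1; C=k**3 + 29*k**2/12 + 13*k/12 + 17/12.
Set up (5)·f(k+1) − (1)·f(k) − (k**3 + 29*k**2/12 + 13*k/12 + 17/12) = 0.
deg f ≤ 3 (via 0,0,3).
Match coefficients ⇒ f(k) = (3*k**3 - 4*k**2 + 2*k + 3)/12.
So s_k = (B(k−1)f/C)·t_k = ((3*k**3 - 4*k**2 + 2*k + 3)/(12*k**3 + 29*k**2 + 13*k + 17))·t_k = 5**k*(3*k**3 - 4*k**2 + 2*k + 3).
Verify: 5**k*(12*k**3 + 29*k**2 + 13*k + 17) matches t_k.
Telescoping: Σ = s_(4) − s_(0) = 86875 − (3) = 86872.

Σ = 86872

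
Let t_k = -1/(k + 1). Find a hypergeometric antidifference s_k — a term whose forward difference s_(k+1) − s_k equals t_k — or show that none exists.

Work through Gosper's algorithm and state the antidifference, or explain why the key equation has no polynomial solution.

t_(k+1)/t_k = (k + 1)/(k + 2).
A = k + 1, B = k + 2, C = 1.
Set up (k + 1)·f(k+1) − (k + 1)·f(k) − (1) = 0.
Degrees (1,1,0) ⇒ d ≤ 0.
Put f(k) = c0: A·f(k+1) − B(k−1)·f(k) − C = -1; need -1 = 0 — inconsistent ⇒ no f, not summable.

none — t_k is not Gosper-summable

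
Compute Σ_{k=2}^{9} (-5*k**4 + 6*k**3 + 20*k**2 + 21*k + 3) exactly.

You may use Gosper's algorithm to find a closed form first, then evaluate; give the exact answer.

Compute t_(k+1)/t_k: get (5*k**4 + 14*k**3 - 8*k**2 - 59*k - 45)/(5*k**4 - 6*k**3 - 20*k**2 - 21*k - 3).
A = 1, B = 1, C = k**4 - 6*k**3/5 - 4*k**2 - 21*k/5 - 3/5.
Set up (1)·f(k+1) − (1)·f(k) − (k**4 - 6*k**3/5 - 4*k**2 - 21*k/5 - 3/5) = 0.
deg f ≤ 5 (via 0,0,4).
Solving with deg f ≤ 5: f(k) = k*(k**4 - 4*k**3 - 2*k**2 - 2*k + 4)/5.
Certificate R = B(k−1)f/C = k*(k**4 - 4*k**3 - 2*k**2 - 2*k + 4)/(5*k**4 - 6*k**3 - 20*k**2 - 21*k - 3) gives s_k = k*(-k**4 + 4*k**3 + 2*k**2 + 2*k - 4).
Check: Δs_k = -5*k**4 + 6*k**3 + 20*k**2 + 21*k + 3. ✓
Telescoping: Σ = s_(10) − s_(2) = -57840 − (48) = -57888.

Σ = -57888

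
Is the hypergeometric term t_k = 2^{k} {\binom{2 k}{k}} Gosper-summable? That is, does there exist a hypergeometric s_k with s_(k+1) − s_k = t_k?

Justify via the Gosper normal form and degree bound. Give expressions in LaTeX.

Compute t_(k+1)/t_k: get 4*(2*k + 1)/(k + 1).
So A=8*k + 4 and B=k + 1, with C=1.
f must satisfy (8*k + 4)·f(k+1) − (k)·f(k) = 1.
d = -1 from the (1,1,0) case.
deg f ≤ -1 is impossible — no certificate.

No — key equation has no polynomial f.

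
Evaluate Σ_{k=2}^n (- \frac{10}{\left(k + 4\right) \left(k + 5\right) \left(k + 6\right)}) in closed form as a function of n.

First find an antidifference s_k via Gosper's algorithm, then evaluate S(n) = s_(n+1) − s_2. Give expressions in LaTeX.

S(n) = \frac{5 \left(- n^{2} - 11 n + 12\right)}{42 \left(n^{2} + 11 n + 30\right)}

t_(k+1)/t_k = (k + 4)/(k + 7).
Gosper form: A/B · C(k+1)/C(k) with A=k + 4, B=k + 7, C=1.
Solve (k + 4)·f(k+1) − (k + 6)·f(k) = 1.
deg f ≤ 2 (via 1,1,0).
Coefficient equations give f(k) = k*(k + 9)/40.
Then R = B(k−1)f/C = k*(k + 6)*(k + 9)/40, so s_k = R(k)·t_k = k*(-k - 9)/(4*(k + 4)*(k + 5)).
Δs = -10/(k**3 + 15*k**2 + 74*k + 120), as required.
Σ_(k=2)^n t_k = s_(n+1) − s_(2) = ((-n**2 - 11*n - 10)/(4*(n**2 + 11*n + 30))) − (-11/84), i.e. 5*(-n**2 - 11*n + 12)/(42*(n**2 + 11*n + 30)).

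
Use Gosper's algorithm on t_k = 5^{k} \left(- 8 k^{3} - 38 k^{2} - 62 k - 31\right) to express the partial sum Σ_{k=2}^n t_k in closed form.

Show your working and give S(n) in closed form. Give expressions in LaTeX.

S(n) = - 10 \cdot 5^{n} n^{3} - 40 \cdot 5^{n} n^{2} - 65 \cdot 5^{n} n - 30 \cdot 5^{n} + 725

t_(k+1)/t_k = 5*(8*k**3 + 62*k**2 + 162*k + 139)/(8*k**3 + 38*k**2 + 62*k + 31).
Normal form (A,B,C) = (5, 1, k**3 + 19*k**2/4 + 31*k/4 + 31/8).
Key eq: (5)·f(k+1) = (1)·f(k) + (k**3 + 19*k**2/4 + 31*k/4 + 31/8).
From deg A=0, deg B=0, deg C=3: d=3.
Coefficient equations give f(k) = (2*k**3 + 2*k**2 + 3*k - 1)/8.
Then R = B(k−1)f/C = (2*k**3 + 2*k**2 + 3*k - 1)/(8*k**3 + 38*k**2 + 62*k + 31), so s_k = R(k)·t_k = 5**k*(-2*k**3 - 2*k**2 - 3*k + 1).
s_(k+1) − s_k = 5**k*(-8*k**3 - 38*k**2 - 62*k - 31) = t_k.
Σ_(k=2)^n t_k = s_(n+1) − s_(2) = (5**(n + 1)*(-2*n**3 - 8*n**2 - 13*n - 6)) − (-725), i.e. -10*5**n*n**3 - 40*5**n*n**2 - 65*5**n*n - 30*5**n + 725.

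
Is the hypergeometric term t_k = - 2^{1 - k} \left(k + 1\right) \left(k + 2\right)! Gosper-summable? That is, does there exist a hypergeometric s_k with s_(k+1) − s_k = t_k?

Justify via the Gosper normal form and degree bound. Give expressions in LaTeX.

r(k) = (k + 2)*(k + 3)/(2*(k + 1)) after simplifying.
Take A(k)=k/2 + 3/2, B(k)=1, C(k)=k + 1.
Set up (k/2 + 3/2)·f(k+1) − (1)·f(k) − (k + 1) = 0.
deg f ≤ 0 (via 1,0,1).
Solving with deg f ≤ 0: f(k) = 2.
Certificate R = B(k−1)f/C = 2/(k + 1) gives s_k = -2**(2 - k)*factorial(k + 2).
s_(k+1) − s_k = -2**(1 - k)*(k + 1)*factorial(k + 2) = t_k.

Yes. s_k = - 2^{2 - k} \left(k + 2\right)!.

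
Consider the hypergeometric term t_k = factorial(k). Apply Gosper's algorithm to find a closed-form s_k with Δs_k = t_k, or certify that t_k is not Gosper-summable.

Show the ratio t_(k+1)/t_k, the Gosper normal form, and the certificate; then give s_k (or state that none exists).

no hypergeometric antidifference exists

The ratio is k + 1.
Gosper form: A/B · C(k+1)/C(k) with A=k + 1, B=1, C=1.
Solve (k + 1)·f(k+1) − (1)·f(k) = 1.
deg f ≤ -1 (via 1,0,0).
d = -1 < 0 ⇒ no nonzero polynomial f; not summable.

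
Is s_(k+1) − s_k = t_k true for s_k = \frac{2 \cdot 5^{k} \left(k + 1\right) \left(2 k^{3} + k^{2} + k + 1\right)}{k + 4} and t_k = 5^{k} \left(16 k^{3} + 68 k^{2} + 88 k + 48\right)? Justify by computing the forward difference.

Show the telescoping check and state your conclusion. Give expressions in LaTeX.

Invalid: residual \frac{5^{k} \left(- 48 k^{4} - 384 k^{3} - 1074 k^{2} - 1194 k - 570\right)}{k^{2} + 9 k + 20} ≠ 0.

s_(k+1) = 10*5**k*(k + 2)*(k + 2*(k + 1)**3 + (k + 1)**2 + 2)/(k + 5)
s_(k+1) − s_k = 5**k*(16*k**5 + 164*k**4 + 636*k**3 + 1126*k**2 + 998*k + 390)/(k**2 + 9*k + 20)
(s_(k+1) − s_k) − t_k = 5**k*(-48*k**4 - 384*k**3 - 1074*k**2 - 1194*k - 570)/(k**2 + 9*k + 20)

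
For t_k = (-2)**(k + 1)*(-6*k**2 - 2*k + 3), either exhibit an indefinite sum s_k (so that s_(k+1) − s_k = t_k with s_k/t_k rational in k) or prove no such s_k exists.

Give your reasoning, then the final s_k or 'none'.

r(k) = 2*(-2*k - 6*(k + 1)**2 + 1)/(6*k**2 + 2*k - 3) after simplifying.
Factor: A=-2; B=1; C=k**2 + k/3 - 1/2.
Key eq: (-2)·f(k+1) = (1)·f(k) + (k**2 + k/3 - 1/2).
deg f ≤ 2 (via 0,0,2).
Solve for f: f(k) = -(2*k**2 - 2*k - 1)/6 (degree 2 ≤ 2).
So s_k = (B(k−1)f/C)·t_k = (-(2*k**2 - 2*k - 1)/(6*k**2 + 2*k - 3))·t_k = (-2)**(k + 1)*(2*k**2 - 2*k - 1).
Check: Δs_k = (-2)**(k + 1)*(-6*k**2 - 2*k + 3). ✓

s_k = (-2)**(k + 1)*(2*k**2 - 2*k - 1)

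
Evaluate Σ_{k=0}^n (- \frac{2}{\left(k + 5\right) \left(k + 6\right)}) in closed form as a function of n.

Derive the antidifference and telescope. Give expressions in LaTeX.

Step 1: r(k) = (k + 5)/(k + 7).
So A=k + 5 and B=k + 7, with C=1.
Solve (k + 5)·f(k+1) − (k + 6)·f(k) = 1.
Bound: deg f ≤ 1.
Solve for f: f(k) = k/5 (degree 1 ≤ 1).
R(k) = B(k−1)·f(k)/C(k) = k*(k + 6)/5; s_k = R·t_k = -2*k/(5*k + 25).
Verify: -2/(k**2 + 11*k + 30) matches t_k.
Evaluate: s_(n+1) = 2*(-n - 1)/(5*(n + 6)); subtract s_(0) = 0 ⇒ S(n) = 2*(-n - 1)/(5*(n + 6)).

S(n) = \frac{2 \left(- n - 1\right)}{5 \left(n + 6\right)}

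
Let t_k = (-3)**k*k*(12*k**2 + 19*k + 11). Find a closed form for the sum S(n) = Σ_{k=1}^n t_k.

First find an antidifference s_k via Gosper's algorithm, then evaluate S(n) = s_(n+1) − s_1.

S(n) = 3*(-3)**n*n*(3*n**2 + 7*n + 4)

t_(k+1)/t_k = 3*(-12*k**3 - 55*k**2 - 85*k - 42)/(k*(12*k**2 + 19*k + 11)).
Take A(k)=-3, B(k)=1, C(k)=k**3 + 19*k**2/12 + 11*k/12.
f must satisfy (-3)·f(k+1) − (1)·f(k) = k**3 + 19*k**2/12 + 11*k/12.
Bound: deg f ≤ 3.
Solving with deg f ≤ 3: f(k) = -k*(k - 1)*(3*k + 1)/12.
R(k) = B(k−1)·f(k)/C(k) = -(k - 1)*(3*k + 1)/(12*k**2 + 19*k + 11); s_k = R·t_k = (-3)**k*k*(-3*k**2 + 2*k + 1).
Check: Δs_k = (-3)**k*k*(12*k**2 + 19*k + 11). ✓
Telescope: S(n) = s_(n+1) − s_(1) = 3*(-3)**n*n*(3*n**2 + 7*n + 4) − (0) = 3*(-3)**n*n*(3*n**2 + 7*n + 4).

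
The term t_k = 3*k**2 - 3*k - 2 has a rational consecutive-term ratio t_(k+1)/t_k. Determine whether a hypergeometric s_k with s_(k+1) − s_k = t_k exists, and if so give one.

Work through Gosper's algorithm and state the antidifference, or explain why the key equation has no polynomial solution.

s_k = k**2*(k - 3)

r(k) = (3*k**2 + 3*k - 2)/(3*k**2 - 3*k - 2) after simplifying.
So A=1 and B=1, with C=k**2 - k - 2/3.
Set up (1)·f(k+1) − (1)·f(k) − (k**2 - k - 2/3) = 0.
deg f ≤ 3 (via 0,0,2).
A polynomial solution: f(k) = k**2*(k - 3)/3.
R(k) = B(k−1)·f(k)/C(k) = k**2*(k - 3)/(3*k**2 - 3*k - 2); s_k = R·t_k = k**2*(k - 3).
Check: Δs_k = 3*k**2 - 3*k - 2. ✓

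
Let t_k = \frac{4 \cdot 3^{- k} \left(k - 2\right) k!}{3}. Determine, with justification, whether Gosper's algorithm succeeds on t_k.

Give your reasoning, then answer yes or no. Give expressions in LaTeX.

The ratio is (k**2 - 1)/(3*(k - 2)).
Gosper form: A/B · C(k+1)/C(k) with A=k/3 + 1/3, B=1, C=k - 2.
f must satisfy (k/3 + 1/3)·f(k+1) − (1)·f(k) = k - 2.
d = 0 from the (1,0,1) case.
A polynomial solution: f(k) = 3.
So s_k = (B(k−1)f/C)·t_k = (3/(k - 2))·t_k = 4*factorial(k)/3**k.
Δs = 4*(k - 2)*factorial(k)/(3*3**k), as required.

Yes. s_k = 4 \cdot 3^{- k} k!.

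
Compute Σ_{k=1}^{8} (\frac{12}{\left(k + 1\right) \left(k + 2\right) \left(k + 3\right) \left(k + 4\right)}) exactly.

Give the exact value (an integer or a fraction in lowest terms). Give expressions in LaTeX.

Σ = 9/55

The ratio is (k + 1)/(k + 5).
Factor: A=k + 1; B=k + 5; C=1.
Set up (k + 1)·f(k+1) − (k + 4)·f(k) − (1) = 0.
From deg A=1, deg B=1, deg C=0: d=3.
A polynomial solution: f(k) = k*(k**2 + 6*k + 11)/18.
R(k) = B(k−1)·f(k)/C(k) = k*(k + 4)*(k**2 + 6*k + 11)/18; s_k = R·t_k = 2*k*(k**2 + 6*k + 11)/(3*(k + 1)*(k + 2)*(k + 3)).
Verify: 12/(k**4 + 10*k**3 + 35*k**2 + 50*k + 24) matches t_k.
Sum = s_(9) − s_(1); s_(9) = 73/110, s_(1) = 1/2 ⇒ 9/55.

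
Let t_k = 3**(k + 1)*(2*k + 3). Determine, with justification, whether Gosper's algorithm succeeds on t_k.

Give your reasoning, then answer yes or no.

Compute t_(k+1)/t_k: get 3*(2*k + 5)/(2*k + 3).
So A=3 and B=1, with C=k + 3/2.
Solve (3)·f(k+1) − (1)·f(k) = k + 3/2.
deg f ≤ 1 (via 0,0,1).
Coefficient equations give f(k) = k/2.
Certificate R = B(k−1)f/C = k/(2*k + 3) gives s_k = 3**(k + 1)*k.
s_(k+1) − s_k = 3**(k + 1)*(2*k + 3) = t_k.

Yes. s_k = 3**(k + 1)*k.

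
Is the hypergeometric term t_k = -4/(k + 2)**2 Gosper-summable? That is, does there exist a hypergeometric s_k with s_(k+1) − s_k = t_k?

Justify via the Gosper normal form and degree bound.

No; the coefficient equations for f are inconsistent.

r(k) = (k + 2)**2/(k + 3)**2 after simplifying.
Gosper form: A/B · C(k+1)/C(k) with A=k**2 + 4*k + 4, B=k**2 + 6*k + 9, C=1.
Key eq: (k**2 + 4*k + 4)·f(k+1) = (k**2 + 4*k + 4)·f(k) + (1).
d = 0 from the (2,2,0) case.
f = c0 ⇒ A·f(k+1) − B(k−1)·f(k) − C = -1. The system {-1 = 0} is inconsistent; no antidifference.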